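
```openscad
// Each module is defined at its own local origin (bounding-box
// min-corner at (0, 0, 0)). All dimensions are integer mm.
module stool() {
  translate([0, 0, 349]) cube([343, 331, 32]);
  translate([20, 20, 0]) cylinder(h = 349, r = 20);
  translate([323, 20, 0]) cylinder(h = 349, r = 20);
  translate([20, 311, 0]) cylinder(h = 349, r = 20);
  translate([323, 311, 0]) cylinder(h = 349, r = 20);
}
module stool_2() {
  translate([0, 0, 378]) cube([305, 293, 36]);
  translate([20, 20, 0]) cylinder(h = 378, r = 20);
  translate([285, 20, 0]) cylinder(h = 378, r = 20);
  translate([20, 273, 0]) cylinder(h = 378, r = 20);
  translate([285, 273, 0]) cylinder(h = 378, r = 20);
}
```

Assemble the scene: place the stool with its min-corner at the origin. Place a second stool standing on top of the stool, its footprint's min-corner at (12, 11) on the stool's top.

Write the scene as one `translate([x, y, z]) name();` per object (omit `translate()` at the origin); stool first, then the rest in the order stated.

stool();
translate([12, 11, 381]) stool_2();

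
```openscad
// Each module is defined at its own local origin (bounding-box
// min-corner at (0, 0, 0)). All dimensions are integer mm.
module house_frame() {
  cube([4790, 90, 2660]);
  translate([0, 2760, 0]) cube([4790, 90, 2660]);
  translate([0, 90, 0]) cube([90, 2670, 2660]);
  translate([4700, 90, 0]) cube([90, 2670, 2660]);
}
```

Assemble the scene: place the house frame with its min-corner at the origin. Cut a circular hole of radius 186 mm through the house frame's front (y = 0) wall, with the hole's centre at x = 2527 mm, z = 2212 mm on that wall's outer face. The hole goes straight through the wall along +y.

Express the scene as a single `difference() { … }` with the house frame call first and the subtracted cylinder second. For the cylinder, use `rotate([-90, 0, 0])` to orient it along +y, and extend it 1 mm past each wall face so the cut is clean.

difference() {
  house_frame();
  translate([2527, -1, 2212]) rotate([-90, 0, 0]) cylinder(h = 92, r = 186);
}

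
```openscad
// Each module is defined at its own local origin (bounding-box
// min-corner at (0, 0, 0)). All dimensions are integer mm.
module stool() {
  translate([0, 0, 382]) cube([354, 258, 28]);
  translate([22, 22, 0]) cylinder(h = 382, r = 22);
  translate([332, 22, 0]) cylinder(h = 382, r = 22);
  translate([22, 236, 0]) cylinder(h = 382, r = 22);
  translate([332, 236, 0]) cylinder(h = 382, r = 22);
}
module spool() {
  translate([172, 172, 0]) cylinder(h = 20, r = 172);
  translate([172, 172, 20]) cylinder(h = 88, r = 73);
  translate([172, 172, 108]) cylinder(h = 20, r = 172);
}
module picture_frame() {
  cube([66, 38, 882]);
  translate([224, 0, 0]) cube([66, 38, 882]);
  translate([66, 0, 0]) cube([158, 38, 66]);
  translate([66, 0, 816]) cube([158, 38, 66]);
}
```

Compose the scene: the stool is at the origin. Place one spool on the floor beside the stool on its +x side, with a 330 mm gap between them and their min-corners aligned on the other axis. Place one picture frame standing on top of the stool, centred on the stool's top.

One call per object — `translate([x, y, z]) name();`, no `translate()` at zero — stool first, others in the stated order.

stool();
translate([684, 0, 0]) spool();
translate([32, 110, 410]) picture_frame();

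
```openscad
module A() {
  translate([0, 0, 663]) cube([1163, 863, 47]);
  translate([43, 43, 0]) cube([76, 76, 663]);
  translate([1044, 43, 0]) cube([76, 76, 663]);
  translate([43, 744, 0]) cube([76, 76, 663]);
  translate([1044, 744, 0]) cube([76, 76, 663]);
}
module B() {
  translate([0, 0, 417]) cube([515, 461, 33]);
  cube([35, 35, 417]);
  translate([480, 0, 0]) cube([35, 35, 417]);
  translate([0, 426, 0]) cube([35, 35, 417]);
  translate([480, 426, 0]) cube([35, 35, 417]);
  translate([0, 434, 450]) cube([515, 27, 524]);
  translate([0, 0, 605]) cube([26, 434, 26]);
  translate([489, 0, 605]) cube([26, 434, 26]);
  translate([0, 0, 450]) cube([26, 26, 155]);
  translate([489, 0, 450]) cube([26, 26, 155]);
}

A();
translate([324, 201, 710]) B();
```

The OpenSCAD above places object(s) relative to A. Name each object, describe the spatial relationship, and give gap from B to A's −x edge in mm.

A is a table. B is a chair. The chair is on top of the table, centred. The gap from the chair to the table's −x edge is 324 mm.

The chair's min-x is at 324; the table's min-x is 0; gap = 324 mm.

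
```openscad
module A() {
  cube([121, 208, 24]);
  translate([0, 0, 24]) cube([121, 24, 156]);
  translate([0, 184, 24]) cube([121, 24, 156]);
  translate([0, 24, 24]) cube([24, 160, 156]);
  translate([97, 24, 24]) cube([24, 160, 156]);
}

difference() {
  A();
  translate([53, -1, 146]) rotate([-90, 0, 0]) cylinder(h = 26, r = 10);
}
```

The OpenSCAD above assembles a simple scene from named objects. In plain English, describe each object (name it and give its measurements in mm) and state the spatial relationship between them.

A is an open-topped rectangular box: outside dimensions 121×208×180 mm, with a uniform wall and base thickness of 24 mm. The base is a full 121×208 slab on the floor; four walls sit on top of the base. The front and back walls (the −y and +y sides) span the full width; the two side walls fit between them.

The open box has a circular hole of radius 10 mm through its front wall, centred at (x = 53, z = 146).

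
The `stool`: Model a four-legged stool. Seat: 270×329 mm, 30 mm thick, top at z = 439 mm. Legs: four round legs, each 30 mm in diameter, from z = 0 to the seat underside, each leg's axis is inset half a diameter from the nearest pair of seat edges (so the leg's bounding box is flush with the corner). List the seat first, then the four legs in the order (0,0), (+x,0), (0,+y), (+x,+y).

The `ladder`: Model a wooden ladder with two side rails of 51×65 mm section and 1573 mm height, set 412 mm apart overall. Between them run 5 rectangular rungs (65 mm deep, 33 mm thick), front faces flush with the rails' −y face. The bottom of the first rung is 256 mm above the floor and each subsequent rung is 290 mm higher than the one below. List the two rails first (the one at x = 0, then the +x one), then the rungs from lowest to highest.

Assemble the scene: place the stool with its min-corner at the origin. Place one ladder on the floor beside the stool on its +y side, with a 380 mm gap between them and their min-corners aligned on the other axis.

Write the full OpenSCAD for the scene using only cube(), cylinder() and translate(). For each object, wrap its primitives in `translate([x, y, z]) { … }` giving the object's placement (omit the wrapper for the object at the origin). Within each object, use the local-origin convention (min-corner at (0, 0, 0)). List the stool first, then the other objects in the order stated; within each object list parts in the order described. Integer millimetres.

translate([0, 0, 409]) cube([270, 329, 30]);
translate([15, 15, 0]) cylinder(h = 409, r = 15);
translate([255, 15, 0]) cylinder(h = 409, r = 15);
translate([15, 314, 0]) cylinder(h = 409, r = 15);
translate([255, 314, 0]) cylinder(h = 409, r = 15);
translate([0, 709, 0]) {
  cube([51, 65, 1573]);
  translate([361, 0, 0]) cube([51, 65, 1573]);
  translate([51, 0, 256]) cube([310, 65, 33]);
  translate([51, 0, 546]) cube([310, 65, 33]);
  translate([51, 0, 836]) cube([310, 65, 33]);
  translate([51, 0, 1126]) cube([310, 65, 33]);
  translate([51, 0, 1416]) cube([310, 65, 33]);
}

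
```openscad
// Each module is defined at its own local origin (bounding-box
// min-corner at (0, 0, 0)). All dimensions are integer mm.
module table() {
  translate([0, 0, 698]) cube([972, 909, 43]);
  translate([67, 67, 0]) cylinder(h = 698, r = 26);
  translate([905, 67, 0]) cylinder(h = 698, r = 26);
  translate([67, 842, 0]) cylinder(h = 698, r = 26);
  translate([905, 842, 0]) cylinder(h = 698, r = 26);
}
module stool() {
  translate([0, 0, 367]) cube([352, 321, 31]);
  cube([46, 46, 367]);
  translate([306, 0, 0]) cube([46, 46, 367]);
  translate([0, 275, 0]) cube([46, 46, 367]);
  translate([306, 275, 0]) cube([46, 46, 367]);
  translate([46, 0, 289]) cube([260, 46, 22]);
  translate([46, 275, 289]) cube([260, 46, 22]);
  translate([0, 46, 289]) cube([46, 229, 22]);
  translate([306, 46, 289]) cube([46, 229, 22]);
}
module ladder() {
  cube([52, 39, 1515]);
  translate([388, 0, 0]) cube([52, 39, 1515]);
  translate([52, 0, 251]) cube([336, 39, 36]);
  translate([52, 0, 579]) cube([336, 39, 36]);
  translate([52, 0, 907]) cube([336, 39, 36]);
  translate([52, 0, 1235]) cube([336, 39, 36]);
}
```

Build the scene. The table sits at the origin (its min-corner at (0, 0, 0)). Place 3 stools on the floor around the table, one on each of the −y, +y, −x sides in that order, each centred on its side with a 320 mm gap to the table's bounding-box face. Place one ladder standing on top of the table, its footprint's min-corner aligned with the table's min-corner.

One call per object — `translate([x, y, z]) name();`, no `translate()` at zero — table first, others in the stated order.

table();
translate([310, -641, 0]) stool();
translate([310, 1229, 0]) stool();
translate([-672, 294, 0]) stool();
translate([0, 0, 741]) ladder();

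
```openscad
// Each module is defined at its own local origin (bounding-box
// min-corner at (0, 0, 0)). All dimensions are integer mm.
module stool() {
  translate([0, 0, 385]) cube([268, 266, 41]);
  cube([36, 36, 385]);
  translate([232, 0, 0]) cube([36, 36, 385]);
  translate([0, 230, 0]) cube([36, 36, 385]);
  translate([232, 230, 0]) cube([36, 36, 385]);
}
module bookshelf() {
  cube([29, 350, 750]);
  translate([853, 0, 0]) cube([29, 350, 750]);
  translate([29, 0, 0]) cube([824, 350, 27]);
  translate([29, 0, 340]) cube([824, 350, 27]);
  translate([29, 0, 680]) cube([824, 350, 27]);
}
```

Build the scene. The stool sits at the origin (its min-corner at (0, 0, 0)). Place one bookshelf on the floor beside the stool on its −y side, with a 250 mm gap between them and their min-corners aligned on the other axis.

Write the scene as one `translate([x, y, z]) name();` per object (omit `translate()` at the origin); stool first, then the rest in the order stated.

stool();
translate([0, -600, 0]) bookshelf();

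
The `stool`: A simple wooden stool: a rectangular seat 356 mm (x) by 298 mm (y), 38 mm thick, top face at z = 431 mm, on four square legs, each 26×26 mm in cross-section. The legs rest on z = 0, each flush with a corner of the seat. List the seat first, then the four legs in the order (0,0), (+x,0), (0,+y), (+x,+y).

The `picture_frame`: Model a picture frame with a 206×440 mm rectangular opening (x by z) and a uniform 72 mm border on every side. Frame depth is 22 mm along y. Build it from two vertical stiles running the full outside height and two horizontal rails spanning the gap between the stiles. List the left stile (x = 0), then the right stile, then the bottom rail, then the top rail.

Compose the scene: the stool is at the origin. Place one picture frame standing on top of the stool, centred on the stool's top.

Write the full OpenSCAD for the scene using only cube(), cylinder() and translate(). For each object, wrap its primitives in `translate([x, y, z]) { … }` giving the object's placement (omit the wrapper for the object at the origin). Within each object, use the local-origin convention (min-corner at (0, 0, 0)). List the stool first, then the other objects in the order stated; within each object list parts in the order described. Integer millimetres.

translate([0, 0, 393]) cube([356, 298, 38]);
cube([26, 26, 393]);
translate([330, 0, 0]) cube([26, 26, 393]);
translate([0, 272, 0]) cube([26, 26, 393]);
translate([330, 272, 0]) cube([26, 26, 393]);
translate([3, 138, 431]) {
  cube([72, 22, 584]);
  translate([278, 0, 0]) cube([72, 22, 584]);
  translate([72, 0, 0]) cube([206, 22, 72]);
  translate([72, 0, 512]) cube([206, 22, 72]);
}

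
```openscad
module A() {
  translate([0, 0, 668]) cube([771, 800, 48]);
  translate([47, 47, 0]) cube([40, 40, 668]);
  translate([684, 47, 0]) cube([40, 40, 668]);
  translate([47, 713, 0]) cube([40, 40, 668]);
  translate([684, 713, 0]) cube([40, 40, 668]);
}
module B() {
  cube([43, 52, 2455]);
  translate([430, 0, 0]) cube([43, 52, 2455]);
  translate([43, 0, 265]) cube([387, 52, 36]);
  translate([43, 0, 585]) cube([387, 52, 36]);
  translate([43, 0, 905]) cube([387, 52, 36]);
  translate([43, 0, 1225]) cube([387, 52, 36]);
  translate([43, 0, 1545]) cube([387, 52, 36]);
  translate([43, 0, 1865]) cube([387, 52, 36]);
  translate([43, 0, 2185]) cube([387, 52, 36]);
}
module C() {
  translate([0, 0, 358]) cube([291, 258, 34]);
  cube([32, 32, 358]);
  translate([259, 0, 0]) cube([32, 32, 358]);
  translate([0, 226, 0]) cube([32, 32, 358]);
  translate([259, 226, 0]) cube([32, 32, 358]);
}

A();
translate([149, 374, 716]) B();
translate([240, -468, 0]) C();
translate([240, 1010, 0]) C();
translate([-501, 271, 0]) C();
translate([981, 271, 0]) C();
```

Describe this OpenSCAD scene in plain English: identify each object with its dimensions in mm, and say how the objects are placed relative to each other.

A is a rectangular dining table. The top is 771×800×48 mm with its upper surface at z = 716 mm. It stands on four 40×40 mm square legs, each inset 47 mm from the nearest pair of top edges, running from the floor to the underside of the top.

B is a wooden ladder with two side rails of 43×52 mm section and 2455 mm height, set 473 mm apart overall. Between them run 7 rectangular rungs (52 mm deep, 36 mm thick), front faces flush with the rails' −y face. The bottom of the first rung is 265 mm above the floor and each subsequent rung is 320 mm higher than the one below.

C is a four-legged stool. The seat is a 291×258×34 mm slab whose top surface is at z = 392 mm; four square legs, each 32×32 mm in cross-section, run from the floor (z = 0) to the underside of the seat, each flush with a corner of the seat.

The ladder is on top of the table, centred. Four stools sit around the table at the −y, +y, −x, +x sides.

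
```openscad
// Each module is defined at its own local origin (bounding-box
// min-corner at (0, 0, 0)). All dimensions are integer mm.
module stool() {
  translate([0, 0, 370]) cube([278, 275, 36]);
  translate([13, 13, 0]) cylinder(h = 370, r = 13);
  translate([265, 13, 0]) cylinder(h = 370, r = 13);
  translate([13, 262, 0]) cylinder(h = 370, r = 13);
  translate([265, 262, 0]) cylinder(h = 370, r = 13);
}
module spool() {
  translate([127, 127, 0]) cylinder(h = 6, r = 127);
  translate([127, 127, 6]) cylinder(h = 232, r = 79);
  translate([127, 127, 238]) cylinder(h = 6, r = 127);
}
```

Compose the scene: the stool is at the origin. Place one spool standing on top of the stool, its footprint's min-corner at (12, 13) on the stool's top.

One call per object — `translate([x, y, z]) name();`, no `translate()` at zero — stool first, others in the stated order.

stool();
translate([12, 13, 406]) spool();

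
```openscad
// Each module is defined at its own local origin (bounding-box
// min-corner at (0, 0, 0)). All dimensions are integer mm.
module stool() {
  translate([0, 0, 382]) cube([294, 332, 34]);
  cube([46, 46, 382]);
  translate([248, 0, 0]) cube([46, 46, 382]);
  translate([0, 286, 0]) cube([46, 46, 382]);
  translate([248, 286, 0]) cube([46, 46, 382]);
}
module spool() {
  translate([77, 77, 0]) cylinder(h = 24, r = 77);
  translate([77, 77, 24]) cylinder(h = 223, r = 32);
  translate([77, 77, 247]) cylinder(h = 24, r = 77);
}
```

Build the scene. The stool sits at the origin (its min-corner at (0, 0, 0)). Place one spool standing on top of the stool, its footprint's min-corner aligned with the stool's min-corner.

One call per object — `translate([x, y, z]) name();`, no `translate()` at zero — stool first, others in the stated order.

stool();
translate([0, 0, 416]) spool();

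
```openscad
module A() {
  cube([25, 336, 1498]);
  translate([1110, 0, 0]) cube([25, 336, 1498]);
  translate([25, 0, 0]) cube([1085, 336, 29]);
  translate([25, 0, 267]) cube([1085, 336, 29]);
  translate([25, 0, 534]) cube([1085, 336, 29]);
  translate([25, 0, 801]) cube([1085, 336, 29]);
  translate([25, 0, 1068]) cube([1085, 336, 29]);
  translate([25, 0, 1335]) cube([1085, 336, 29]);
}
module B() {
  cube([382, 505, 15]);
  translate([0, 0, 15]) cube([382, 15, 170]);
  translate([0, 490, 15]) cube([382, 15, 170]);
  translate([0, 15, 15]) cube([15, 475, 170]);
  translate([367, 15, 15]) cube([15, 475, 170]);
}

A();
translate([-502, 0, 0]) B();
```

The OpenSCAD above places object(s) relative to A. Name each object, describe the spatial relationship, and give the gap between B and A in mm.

The open box's nearest face is 120 mm from the bookshelf's −x face.

A is a bookshelf. B is an open box. The open box is on the floor beside the bookshelf on its −x side. The gap between the open box and the bookshelf is 120 mm.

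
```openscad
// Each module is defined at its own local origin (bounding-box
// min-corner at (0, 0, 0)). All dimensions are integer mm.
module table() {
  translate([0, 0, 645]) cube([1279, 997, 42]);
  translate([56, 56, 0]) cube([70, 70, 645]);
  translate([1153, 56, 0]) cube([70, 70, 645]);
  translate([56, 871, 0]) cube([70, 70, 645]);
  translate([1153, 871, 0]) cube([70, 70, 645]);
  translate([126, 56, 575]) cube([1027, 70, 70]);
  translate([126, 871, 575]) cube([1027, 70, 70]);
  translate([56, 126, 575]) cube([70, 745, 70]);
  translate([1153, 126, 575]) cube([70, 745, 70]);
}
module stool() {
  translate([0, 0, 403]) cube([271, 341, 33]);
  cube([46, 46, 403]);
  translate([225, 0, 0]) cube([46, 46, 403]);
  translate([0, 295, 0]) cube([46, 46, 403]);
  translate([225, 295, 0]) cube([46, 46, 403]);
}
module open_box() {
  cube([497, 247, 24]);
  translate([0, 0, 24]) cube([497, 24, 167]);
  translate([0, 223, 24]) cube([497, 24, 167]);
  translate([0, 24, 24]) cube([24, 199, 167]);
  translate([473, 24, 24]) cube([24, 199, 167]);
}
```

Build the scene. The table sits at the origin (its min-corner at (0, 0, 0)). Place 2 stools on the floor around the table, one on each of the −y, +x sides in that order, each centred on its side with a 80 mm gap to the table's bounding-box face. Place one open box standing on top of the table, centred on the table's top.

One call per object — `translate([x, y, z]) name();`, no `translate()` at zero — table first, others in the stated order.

table();
translate([504, -421, 0]) stool();
translate([1359, 328, 0]) stool();
translate([391, 375, 687]) open_box();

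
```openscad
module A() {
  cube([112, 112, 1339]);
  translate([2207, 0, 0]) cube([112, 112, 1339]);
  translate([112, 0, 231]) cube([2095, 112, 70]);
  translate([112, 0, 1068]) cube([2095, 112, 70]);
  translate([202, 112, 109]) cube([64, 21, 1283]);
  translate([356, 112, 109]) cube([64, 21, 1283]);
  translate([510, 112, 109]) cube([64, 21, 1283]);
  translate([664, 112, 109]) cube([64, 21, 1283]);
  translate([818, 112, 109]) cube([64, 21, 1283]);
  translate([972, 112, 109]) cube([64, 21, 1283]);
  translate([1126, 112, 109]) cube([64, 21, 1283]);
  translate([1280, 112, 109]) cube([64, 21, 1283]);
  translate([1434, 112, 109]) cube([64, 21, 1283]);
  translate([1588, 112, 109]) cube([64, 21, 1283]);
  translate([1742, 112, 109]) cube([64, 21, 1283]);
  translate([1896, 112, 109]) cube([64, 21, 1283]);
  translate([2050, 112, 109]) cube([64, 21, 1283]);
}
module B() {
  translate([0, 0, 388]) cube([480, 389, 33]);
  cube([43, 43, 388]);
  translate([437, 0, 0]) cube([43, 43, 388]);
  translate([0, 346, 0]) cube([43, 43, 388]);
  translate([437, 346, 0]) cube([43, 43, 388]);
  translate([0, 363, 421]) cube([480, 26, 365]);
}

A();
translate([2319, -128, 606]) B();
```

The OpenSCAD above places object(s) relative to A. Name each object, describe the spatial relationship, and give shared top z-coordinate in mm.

Both tops at z = 1392 mm.

A is a fence section. B is a chair. The chair is beside the fence section with their tops flush at z = 1392. The shared top z-coordinate is 1392 mm.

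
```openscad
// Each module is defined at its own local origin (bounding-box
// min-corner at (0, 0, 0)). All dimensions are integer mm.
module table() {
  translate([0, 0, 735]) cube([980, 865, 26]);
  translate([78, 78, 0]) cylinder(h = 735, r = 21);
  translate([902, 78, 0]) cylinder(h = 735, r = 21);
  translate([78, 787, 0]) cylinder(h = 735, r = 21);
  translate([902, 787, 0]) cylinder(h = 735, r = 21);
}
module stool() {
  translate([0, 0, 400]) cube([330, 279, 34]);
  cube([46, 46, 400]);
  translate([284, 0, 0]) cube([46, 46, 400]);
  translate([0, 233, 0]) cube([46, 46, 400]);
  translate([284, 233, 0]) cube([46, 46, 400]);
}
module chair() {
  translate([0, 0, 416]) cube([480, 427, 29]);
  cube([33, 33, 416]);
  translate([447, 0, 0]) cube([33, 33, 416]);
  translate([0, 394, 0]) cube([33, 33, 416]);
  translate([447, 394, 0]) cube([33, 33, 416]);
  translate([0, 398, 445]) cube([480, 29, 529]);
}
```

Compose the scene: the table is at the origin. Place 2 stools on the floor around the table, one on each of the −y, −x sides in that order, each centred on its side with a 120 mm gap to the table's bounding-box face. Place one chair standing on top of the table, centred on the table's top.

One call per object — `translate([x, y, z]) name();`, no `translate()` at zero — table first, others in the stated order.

table();
translate([325, -399, 0]) stool();
translate([-450, 293, 0]) stool();
translate([250, 219, 761]) chair();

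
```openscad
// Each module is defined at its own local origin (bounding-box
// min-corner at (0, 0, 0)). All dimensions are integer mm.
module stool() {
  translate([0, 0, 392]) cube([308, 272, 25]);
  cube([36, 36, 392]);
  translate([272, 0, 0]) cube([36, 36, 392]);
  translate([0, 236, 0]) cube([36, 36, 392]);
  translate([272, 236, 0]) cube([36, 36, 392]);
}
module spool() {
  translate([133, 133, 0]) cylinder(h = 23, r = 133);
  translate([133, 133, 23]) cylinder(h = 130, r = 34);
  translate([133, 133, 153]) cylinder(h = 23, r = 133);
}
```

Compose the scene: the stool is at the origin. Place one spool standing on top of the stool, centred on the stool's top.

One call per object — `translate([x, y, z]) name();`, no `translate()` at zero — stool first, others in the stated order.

stool();
translate([21, 3, 417]) spool();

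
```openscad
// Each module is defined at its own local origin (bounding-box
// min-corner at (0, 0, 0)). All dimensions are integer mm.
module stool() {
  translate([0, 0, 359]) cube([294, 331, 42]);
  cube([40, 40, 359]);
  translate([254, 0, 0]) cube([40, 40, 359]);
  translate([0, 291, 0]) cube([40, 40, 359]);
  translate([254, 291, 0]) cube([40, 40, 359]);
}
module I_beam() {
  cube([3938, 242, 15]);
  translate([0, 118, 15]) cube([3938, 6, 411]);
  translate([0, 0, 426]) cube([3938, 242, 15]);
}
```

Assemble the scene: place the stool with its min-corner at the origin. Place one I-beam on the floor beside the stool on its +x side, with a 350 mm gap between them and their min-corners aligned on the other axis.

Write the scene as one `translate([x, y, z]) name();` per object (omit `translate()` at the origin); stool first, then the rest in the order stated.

stool();
translate([644, 0, 0]) I_beam();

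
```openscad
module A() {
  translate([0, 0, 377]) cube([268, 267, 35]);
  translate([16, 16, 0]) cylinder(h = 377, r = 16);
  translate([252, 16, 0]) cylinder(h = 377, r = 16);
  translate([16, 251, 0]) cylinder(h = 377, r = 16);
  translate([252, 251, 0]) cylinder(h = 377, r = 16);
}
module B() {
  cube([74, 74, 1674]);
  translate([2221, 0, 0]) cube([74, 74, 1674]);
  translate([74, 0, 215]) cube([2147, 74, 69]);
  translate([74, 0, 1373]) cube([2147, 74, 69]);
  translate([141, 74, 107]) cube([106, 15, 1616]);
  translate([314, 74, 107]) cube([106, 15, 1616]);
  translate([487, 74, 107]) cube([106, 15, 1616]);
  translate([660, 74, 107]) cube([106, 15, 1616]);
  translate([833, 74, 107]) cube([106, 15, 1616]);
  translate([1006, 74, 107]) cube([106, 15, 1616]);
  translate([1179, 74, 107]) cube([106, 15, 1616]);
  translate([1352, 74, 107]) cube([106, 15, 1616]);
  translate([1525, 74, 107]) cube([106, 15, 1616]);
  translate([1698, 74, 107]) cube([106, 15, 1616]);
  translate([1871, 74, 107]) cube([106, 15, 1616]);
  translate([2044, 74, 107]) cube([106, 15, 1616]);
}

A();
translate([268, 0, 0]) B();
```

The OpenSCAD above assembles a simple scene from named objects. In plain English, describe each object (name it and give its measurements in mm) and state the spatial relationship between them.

A is a simple wooden stool: a rectangular seat 268 mm (x) by 267 mm (y), 35 mm thick, top face at z = 412 mm, on four round legs, each 32 mm in diameter. The legs rest on z = 0, each leg's axis is inset half a diameter from the nearest pair of seat edges (so the leg's bounding box is flush with the corner).

B is a fence section. Two 74×74 mm posts, 1674 mm tall, stand on the floor with a clear span of 2147 mm between their inner faces. Two horizontal rails of 74×69 mm section span the gap between the posts with their undersides at z = 215 mm and z = 1373 mm, flush with the posts' −y face. 12 pickets, each 106 mm wide, 15 mm thick and 1616 mm tall, are fixed to the +y face of the rails with their bottoms at z = 107 mm, evenly spaced across the span with equal gaps (rounded down to the nearest mm) at the −x end and between each pair — any rounding remainder accumulates at the +x end.

The fence section is against the stool's +x side, with their −y faces flush.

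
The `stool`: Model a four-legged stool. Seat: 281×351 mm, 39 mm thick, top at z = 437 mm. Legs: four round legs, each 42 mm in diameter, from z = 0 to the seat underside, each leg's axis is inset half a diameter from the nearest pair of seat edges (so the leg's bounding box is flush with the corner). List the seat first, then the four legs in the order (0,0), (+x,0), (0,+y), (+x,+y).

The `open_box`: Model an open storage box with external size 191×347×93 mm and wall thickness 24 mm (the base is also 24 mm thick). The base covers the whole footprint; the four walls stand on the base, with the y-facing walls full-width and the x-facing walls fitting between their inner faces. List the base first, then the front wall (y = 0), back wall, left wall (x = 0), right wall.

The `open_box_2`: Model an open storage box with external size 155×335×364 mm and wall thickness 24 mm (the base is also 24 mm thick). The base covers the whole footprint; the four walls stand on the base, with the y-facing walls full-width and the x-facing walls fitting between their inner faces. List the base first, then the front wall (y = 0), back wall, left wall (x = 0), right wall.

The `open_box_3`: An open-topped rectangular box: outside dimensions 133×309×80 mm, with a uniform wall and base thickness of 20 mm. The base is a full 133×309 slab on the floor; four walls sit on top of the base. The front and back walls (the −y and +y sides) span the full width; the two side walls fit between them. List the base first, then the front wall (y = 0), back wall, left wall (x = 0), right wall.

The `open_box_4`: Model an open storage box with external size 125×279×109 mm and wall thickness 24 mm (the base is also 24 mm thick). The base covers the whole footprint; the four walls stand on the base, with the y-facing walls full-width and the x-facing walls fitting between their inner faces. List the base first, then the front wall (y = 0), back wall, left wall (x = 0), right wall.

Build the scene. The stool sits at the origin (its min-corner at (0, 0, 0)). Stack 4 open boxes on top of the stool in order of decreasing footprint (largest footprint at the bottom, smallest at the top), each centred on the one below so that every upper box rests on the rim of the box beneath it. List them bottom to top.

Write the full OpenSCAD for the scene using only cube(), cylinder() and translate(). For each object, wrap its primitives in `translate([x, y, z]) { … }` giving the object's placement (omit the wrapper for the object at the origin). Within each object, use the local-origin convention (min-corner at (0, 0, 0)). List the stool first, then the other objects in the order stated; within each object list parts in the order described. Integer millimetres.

translate([0, 0, 398]) cube([281, 351, 39]);
translate([21, 21, 0]) cylinder(h = 398, r = 21);
translate([260, 21, 0]) cylinder(h = 398, r = 21);
translate([21, 330, 0]) cylinder(h = 398, r = 21);
translate([260, 330, 0]) cylinder(h = 398, r = 21);
translate([45, 2, 437]) {
  cube([191, 347, 24]);
  translate([0, 0, 24]) cube([191, 24, 69]);
  translate([0, 323, 24]) cube([191, 24, 69]);
  translate([0, 24, 24]) cube([24, 299, 69]);
  translate([167, 24, 24]) cube([24, 299, 69]);
}
translate([63, 8, 530]) {
  cube([155, 335, 24]);
  translate([0, 0, 24]) cube([155, 24, 340]);
  translate([0, 311, 24]) cube([155, 24, 340]);
  translate([0, 24, 24]) cube([24, 287, 340]);
  translate([131, 24, 24]) cube([24, 287, 340]);
}
translate([74, 21, 894]) {
  cube([133, 309, 20]);
  translate([0, 0, 20]) cube([133, 20, 60]);
  translate([0, 289, 20]) cube([133, 20, 60]);
  translate([0, 20, 20]) cube([20, 269, 60]);
  translate([113, 20, 20]) cube([20, 269, 60]);
}
translate([78, 36, 974]) {
  cube([125, 279, 24]);
  translate([0, 0, 24]) cube([125, 24, 85]);
  translate([0, 255, 24]) cube([125, 24, 85]);
  translate([0, 24, 24]) cube([24, 231, 85]);
  translate([101, 24, 24]) cube([24, 231, 85]);
}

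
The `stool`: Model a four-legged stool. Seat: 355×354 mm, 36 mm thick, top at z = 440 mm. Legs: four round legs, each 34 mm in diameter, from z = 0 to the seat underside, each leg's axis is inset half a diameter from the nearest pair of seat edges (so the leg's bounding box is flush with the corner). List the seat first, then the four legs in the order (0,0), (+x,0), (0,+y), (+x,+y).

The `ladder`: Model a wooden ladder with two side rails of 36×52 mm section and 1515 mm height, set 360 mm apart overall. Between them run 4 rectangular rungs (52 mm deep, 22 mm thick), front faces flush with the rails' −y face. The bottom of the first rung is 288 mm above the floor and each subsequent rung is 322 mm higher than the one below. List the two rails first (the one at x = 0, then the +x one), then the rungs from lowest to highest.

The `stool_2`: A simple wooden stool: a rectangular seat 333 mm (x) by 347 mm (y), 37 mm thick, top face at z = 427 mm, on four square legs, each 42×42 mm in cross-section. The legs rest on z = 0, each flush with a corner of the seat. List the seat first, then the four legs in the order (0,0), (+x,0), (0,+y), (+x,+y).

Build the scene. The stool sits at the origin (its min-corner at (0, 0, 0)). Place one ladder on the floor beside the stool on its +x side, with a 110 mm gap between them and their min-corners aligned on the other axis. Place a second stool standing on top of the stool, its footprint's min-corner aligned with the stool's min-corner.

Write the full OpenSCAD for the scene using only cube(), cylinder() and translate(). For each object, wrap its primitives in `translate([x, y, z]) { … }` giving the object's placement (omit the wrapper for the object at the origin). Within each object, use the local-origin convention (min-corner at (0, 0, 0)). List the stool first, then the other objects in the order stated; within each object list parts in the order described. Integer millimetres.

translate([0, 0, 404]) cube([355, 354, 36]);
translate([17, 17, 0]) cylinder(h = 404, r = 17);
translate([338, 17, 0]) cylinder(h = 404, r = 17);
translate([17, 337, 0]) cylinder(h = 404, r = 17);
translate([338, 337, 0]) cylinder(h = 404, r = 17);
translate([465, 0, 0]) {
  cube([36, 52, 1515]);
  translate([324, 0, 0]) cube([36, 52, 1515]);
  translate([36, 0, 288]) cube([288, 52, 22]);
  translate([36, 0, 610]) cube([288, 52, 22]);
  translate([36, 0, 932]) cube([288, 52, 22]);
  translate([36, 0, 1254]) cube([288, 52, 22]);
}
translate([0, 0, 440]) {
  translate([0, 0, 390]) cube([333, 347, 37]);
  cube([42, 42, 390]);
  translate([291, 0, 0]) cube([42, 42, 390]);
  translate([0, 305, 0]) cube([42, 42, 390]);
  translate([291, 305, 0]) cube([42, 42, 390]);
}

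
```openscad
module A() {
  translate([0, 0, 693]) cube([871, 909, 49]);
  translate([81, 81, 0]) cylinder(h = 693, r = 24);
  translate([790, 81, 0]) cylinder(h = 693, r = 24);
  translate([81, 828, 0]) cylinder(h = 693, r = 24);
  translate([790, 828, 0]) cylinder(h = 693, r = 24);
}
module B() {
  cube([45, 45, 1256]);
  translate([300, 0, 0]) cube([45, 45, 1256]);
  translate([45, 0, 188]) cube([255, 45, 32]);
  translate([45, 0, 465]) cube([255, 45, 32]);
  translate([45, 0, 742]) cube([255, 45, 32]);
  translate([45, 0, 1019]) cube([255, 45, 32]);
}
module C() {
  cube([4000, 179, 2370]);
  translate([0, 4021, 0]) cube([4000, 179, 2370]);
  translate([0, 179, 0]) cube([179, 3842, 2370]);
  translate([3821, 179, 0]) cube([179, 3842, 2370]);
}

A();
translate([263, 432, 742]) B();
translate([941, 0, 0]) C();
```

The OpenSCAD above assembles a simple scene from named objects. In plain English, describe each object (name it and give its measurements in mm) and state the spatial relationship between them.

A is a table: top 871 mm (x) × 909 mm (y), 49 mm thick, upper face at z = 742 mm, on four round legs of 48 mm diameter, each leg's bounding box inset 57 mm from the nearest pair of top edges, running from z = 0 to the bottom of the top.

B is a wooden ladder with two side rails of 45×45 mm section and 1256 mm height, set 345 mm apart overall. Between them run 4 rectangular rungs (45 mm deep, 32 mm thick), front faces flush with the rails' −y face. The bottom of the first rung is 188 mm above the floor and each subsequent rung is 277 mm higher than the one below.

C is a box-shaped house frame (walls only): outside footprint 4000×4200 mm, wall height 2370 mm, wall thickness 179 mm. The two y-facing walls run the full x-width; the two x-facing walls fit between the inner faces of the y-facing walls.

The ladder is on top of the table, centred. The house frame is on the floor beside the table on its +x side.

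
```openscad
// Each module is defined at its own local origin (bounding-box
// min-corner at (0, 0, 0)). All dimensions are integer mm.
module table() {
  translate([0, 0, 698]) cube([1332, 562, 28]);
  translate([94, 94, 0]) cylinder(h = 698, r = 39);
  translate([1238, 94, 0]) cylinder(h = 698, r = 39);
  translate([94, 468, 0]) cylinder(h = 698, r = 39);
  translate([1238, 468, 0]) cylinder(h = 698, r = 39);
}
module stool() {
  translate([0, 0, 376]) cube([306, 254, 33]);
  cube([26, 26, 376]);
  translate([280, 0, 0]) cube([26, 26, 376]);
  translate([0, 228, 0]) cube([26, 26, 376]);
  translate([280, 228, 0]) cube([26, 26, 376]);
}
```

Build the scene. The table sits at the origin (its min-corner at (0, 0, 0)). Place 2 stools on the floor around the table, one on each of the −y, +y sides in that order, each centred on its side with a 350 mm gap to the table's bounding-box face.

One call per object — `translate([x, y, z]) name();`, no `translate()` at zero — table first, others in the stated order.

table();
translate([513, -604, 0]) stool();
translate([513, 912, 0]) stool();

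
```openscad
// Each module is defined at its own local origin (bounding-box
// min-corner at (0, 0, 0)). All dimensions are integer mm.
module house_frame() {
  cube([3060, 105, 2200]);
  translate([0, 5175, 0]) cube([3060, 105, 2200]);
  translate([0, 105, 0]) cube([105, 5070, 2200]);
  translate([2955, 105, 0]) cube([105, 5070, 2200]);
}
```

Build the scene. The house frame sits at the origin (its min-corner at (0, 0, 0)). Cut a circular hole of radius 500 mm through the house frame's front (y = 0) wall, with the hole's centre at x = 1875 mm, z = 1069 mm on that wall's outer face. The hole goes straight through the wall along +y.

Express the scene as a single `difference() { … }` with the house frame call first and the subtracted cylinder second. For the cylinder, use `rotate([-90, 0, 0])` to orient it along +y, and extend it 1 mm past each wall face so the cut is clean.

difference() {
  house_frame();
  translate([1875, -1, 1069]) rotate([-90, 0, 0]) cylinder(h = 107, r = 500);
}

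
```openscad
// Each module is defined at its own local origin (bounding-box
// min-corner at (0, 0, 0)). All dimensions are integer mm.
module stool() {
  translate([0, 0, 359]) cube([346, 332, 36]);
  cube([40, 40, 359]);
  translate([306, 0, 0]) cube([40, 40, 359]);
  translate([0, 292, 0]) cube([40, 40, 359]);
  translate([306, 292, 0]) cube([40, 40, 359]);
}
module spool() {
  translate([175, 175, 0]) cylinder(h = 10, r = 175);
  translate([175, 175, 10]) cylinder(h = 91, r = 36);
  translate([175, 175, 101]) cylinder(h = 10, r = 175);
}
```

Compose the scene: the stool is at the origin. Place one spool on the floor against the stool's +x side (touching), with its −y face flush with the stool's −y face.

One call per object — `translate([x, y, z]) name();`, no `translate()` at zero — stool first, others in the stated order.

stool();
translate([346, 0, 0]) spool();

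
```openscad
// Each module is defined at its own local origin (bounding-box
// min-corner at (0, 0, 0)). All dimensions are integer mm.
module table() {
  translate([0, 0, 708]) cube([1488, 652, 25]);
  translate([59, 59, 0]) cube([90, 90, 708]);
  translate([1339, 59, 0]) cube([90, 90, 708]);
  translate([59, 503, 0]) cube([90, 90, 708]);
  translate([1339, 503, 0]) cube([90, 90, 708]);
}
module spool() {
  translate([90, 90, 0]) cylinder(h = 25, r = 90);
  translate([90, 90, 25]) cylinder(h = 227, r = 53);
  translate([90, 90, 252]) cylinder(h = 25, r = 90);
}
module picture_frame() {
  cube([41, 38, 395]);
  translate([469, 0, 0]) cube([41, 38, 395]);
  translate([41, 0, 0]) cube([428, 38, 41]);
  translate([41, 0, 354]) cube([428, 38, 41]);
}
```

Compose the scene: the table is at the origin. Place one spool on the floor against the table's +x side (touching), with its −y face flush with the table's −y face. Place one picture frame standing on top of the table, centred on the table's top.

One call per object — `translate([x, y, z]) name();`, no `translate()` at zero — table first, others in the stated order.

table();
translate([1488, 0, 0]) spool();
translate([489, 307, 733]) picture_frame();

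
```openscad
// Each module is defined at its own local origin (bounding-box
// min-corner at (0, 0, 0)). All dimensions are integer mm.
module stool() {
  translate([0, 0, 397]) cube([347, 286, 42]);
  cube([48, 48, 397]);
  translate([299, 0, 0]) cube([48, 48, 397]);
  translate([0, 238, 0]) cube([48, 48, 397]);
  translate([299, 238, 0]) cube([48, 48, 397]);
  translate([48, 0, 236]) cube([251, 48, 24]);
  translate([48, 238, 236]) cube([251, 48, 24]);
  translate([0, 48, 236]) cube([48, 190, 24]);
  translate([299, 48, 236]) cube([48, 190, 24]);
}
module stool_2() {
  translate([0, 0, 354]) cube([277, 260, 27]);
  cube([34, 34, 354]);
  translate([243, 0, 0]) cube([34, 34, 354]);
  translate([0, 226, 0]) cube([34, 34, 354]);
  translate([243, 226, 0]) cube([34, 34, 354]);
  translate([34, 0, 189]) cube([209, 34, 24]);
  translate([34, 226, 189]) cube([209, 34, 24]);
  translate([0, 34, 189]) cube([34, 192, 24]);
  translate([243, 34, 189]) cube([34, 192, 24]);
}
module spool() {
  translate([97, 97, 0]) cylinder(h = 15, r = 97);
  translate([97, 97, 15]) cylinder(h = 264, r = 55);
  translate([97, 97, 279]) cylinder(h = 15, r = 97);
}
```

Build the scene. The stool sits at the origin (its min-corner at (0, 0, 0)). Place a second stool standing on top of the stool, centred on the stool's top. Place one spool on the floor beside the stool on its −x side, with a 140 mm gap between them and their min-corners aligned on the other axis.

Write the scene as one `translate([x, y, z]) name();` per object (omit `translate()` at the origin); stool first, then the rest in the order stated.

stool();
translate([35, 13, 439]) stool_2();
translate([-334, 0, 0]) spool();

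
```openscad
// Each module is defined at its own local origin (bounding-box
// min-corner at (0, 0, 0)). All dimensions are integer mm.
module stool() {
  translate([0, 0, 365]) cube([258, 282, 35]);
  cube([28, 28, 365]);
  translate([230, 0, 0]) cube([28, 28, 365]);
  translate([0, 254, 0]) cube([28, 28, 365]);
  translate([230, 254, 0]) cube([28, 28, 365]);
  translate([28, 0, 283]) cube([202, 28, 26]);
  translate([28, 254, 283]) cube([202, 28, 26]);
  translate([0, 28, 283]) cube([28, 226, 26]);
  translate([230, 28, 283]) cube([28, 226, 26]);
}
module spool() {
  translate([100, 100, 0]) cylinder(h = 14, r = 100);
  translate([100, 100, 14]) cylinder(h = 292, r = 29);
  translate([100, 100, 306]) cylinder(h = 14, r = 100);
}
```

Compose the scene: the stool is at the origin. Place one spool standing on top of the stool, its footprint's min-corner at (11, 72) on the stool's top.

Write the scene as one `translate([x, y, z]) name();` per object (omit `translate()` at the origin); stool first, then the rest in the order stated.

stool();
translate([11, 72, 400]) spool();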